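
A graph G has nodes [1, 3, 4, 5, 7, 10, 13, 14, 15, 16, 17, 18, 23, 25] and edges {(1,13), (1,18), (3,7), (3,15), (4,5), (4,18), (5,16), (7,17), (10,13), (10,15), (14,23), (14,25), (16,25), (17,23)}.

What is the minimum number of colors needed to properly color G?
Clique number ω(G) = 2 (lower bound: χ ≥ ω).
The graph is bipartite (no odd cycle), so 2 colors suffice: χ(G) = 2.
A valid 2-coloring: color 1: [5, 7, 13, 15, 18, 23, 25]; color 2: [1, 3, 4, 10, 14, 16, 17].

χ(G) = 2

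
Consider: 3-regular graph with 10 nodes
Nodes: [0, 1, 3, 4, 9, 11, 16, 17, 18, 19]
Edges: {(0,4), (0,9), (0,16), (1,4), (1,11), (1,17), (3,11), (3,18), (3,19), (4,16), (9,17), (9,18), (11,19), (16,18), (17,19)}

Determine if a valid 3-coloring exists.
A valid 3-coloring: color 1: [0, 1, 18, 19]; color 2: [4, 9, 11]; color 3: [3, 16, 17].
(χ(G) = 3 ≤ 3.)

Yes, G is 3-colorable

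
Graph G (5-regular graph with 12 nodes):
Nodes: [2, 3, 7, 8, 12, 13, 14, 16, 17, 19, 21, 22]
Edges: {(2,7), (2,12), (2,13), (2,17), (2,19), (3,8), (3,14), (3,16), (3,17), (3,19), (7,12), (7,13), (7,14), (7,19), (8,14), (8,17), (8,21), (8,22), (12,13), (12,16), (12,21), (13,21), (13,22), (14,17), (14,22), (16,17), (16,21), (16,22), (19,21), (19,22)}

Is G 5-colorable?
Yes, G is 5-colorable

A valid 5-coloring: color 1: [7, 17, 21, 22]; color 2: [8, 12, 19]; color 3: [2, 14, 16]; color 4: [3, 13].
(χ(G) = 4 ≤ 5.)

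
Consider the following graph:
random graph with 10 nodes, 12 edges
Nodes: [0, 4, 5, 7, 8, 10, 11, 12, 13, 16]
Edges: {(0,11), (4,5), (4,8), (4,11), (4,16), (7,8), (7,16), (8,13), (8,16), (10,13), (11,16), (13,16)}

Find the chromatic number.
χ(G) = 3

Clique number ω(G) = 3 (lower bound: χ ≥ ω).
The clique on [4, 8, 16] has size 3, forcing χ ≥ 3, and the coloring below uses 3 colors, so χ(G) = 3.
A valid 3-coloring: color 1: [0, 5, 10, 12, 16]; color 2: [8, 11]; color 3: [4, 7, 13].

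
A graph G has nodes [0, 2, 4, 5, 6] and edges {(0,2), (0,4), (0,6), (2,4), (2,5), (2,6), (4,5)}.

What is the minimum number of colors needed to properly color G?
Clique number ω(G) = 3 (lower bound: χ ≥ ω).
The clique on [0, 2, 4] has size 3, forcing χ ≥ 3, and the coloring below uses 3 colors, so χ(G) = 3.
A valid 3-coloring: color 1: [2]; color 2: [4, 6]; color 3: [0, 5].

χ(G) = 3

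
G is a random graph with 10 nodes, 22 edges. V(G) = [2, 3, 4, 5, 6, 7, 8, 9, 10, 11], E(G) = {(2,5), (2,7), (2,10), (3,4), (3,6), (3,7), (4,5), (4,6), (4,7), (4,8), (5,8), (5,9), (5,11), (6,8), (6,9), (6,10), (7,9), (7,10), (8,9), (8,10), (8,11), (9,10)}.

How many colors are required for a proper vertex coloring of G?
Clique number ω(G) = 4 (lower bound: χ ≥ ω).
The clique on [6, 8, 9, 10] has size 4, forcing χ ≥ 4, and the coloring below uses 4 colors, so χ(G) = 4.
A valid 4-coloring: color 1: [7, 8]; color 2: [4, 10, 11]; color 3: [5, 6]; color 4: [2, 3, 9].

χ(G) = 4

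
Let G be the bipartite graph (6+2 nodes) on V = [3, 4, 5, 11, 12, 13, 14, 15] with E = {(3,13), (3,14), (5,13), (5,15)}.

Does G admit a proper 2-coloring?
A valid 2-coloring: color 1: [4, 11, 12, 13, 14, 15]; color 2: [3, 5].
(χ(G) = 2 ≤ 2.)

Yes, G is 2-colorable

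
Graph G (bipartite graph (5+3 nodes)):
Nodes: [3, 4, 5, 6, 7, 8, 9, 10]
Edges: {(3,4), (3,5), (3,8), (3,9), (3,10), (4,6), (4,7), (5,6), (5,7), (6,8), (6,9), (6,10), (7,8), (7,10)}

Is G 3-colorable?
A valid 3-coloring: color 1: [3, 6, 7]; color 2: [4, 5, 8, 9, 10].
(χ(G) = 2 ≤ 3.)

Yes, G is 3-colorable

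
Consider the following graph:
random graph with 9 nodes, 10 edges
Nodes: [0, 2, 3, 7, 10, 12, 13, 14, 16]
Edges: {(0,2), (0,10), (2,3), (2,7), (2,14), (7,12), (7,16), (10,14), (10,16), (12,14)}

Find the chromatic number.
χ(G) = 3

Clique number ω(G) = 2 (lower bound: χ ≥ ω).
Odd cycle [16, 7, 2, 14, 10] needs 3 colors (χ ≥ 3).
The coloring below uses 3 colors, so χ(G) = 3.
A valid 3-coloring: color 1: [2, 10, 12, 13]; color 2: [0, 3, 7, 14]; color 3: [16].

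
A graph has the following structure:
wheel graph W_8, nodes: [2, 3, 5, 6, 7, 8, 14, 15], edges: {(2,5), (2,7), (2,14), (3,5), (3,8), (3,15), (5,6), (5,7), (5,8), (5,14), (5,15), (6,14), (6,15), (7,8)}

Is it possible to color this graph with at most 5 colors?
Yes, G is 5-colorable

A valid 5-coloring: color 1: [5]; color 2: [2, 3, 6]; color 3: [8, 14, 15]; color 4: [7].
(χ(G) = 4 ≤ 5.)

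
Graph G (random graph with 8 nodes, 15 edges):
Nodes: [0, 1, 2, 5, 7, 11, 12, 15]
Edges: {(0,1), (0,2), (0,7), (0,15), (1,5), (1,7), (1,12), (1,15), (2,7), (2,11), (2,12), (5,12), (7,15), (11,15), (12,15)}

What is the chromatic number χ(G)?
χ(G) = 4

Clique number ω(G) = 4 (lower bound: χ ≥ ω).
The clique on [0, 1, 7, 15] has size 4, forcing χ ≥ 4, and the coloring below uses 4 colors, so χ(G) = 4.
A valid 4-coloring: color 1: [1, 2]; color 2: [5, 15]; color 3: [0, 11, 12]; color 4: [7].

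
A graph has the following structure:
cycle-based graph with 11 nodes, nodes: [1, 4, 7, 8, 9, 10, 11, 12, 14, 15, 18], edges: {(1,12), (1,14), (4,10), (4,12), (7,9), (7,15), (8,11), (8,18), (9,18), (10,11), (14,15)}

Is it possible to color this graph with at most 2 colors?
No, G is not 2-colorable

Odd cycle [8, 18, 9, 7, 15, 14, 1, 12, 4, 10, 11] needs 3 colors (χ ≥ 3).
Hence χ(G) ≥ 3 > 2, so no proper 2-coloring exists.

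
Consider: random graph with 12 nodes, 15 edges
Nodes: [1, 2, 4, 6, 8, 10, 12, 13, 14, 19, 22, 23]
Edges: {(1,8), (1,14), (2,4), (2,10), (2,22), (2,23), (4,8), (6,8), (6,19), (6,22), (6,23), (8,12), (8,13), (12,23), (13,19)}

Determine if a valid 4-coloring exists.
A valid 4-coloring: color 1: [8, 10, 14, 19, 22, 23]; color 2: [1, 2, 6, 12, 13]; color 3: [4].
(χ(G) = 3 ≤ 4.)

Yes, G is 4-colorable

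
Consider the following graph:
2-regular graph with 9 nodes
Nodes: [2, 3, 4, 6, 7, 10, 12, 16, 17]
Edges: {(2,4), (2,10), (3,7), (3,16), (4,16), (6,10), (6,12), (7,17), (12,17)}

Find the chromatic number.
Clique number ω(G) = 2 (lower bound: χ ≥ ω).
Odd cycle [7, 3, 16, 4, 2, 10, 6, 12, 17] needs 3 colors (χ ≥ 3).
The coloring below uses 3 colors, so χ(G) = 3.
A valid 3-coloring: color 1: [2, 7, 12, 16]; color 2: [3, 4, 10, 17]; color 3: [6].

χ(G) = 3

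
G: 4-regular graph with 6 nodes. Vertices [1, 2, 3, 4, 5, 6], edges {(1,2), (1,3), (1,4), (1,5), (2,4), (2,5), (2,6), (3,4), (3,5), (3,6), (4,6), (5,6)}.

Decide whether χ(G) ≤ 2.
The clique on vertices [1, 2, 4] has size 3 > 2, so it alone needs 3 colors.

No, G is not 2-colorable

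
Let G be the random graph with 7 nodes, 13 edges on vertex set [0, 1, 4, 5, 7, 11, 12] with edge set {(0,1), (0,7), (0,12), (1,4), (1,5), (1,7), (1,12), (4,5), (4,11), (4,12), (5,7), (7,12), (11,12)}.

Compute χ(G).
Clique number ω(G) = 4 (lower bound: χ ≥ ω).
The clique on [0, 1, 7, 12] has size 4, forcing χ ≥ 4, and the coloring below uses 4 colors, so χ(G) = 4.
A valid 4-coloring: color 1: [5, 12]; color 2: [1, 11]; color 3: [4, 7]; color 4: [0].

χ(G) = 4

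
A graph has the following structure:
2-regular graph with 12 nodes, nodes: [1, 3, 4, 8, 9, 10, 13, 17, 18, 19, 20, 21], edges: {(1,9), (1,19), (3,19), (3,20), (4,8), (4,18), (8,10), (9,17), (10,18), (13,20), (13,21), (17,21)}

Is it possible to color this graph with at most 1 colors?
Edge (1,9) forces its endpoints to differ, so 1 color is not enough.

No, G is not 1-colorable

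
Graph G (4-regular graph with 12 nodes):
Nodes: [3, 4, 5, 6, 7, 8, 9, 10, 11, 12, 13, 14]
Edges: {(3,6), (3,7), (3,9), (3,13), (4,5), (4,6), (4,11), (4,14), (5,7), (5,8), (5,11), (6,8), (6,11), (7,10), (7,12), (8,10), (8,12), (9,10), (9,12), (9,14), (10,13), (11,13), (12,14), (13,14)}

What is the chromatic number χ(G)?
Clique number ω(G) = 3 (lower bound: χ ≥ ω).
The clique on [4, 5, 11] has size 3, forcing χ ≥ 3, and the coloring below uses 3 colors, so χ(G) = 3.
A valid 3-coloring: color 1: [5, 6, 9, 13]; color 2: [3, 4, 10, 12]; color 3: [7, 8, 11, 14].

χ(G) = 3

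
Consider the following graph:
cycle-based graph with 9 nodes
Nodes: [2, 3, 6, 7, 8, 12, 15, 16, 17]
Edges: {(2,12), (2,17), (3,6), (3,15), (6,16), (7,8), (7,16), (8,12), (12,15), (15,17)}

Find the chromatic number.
χ(G) = 3

Clique number ω(G) = 2 (lower bound: χ ≥ ω).
Odd cycle [3, 6, 16, 7, 8, 12, 15] needs 3 colors (χ ≥ 3).
The coloring below uses 3 colors, so χ(G) = 3.
A valid 3-coloring: color 1: [2, 6, 7, 15]; color 2: [3, 12, 16, 17]; color 3: [8].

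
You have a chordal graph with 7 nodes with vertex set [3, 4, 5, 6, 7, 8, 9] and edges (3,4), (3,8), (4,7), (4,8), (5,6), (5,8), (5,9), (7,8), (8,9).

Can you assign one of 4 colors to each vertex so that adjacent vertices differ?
Yes, G is 4-colorable

A valid 4-coloring: color 1: [6, 8]; color 2: [4, 5]; color 3: [3, 7, 9].
(χ(G) = 3 ≤ 4.)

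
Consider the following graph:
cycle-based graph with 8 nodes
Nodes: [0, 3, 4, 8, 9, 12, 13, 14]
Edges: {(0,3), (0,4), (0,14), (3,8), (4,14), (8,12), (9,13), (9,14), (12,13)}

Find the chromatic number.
χ(G) = 3

Clique number ω(G) = 3 (lower bound: χ ≥ ω).
The clique on [0, 4, 14] has size 3, forcing χ ≥ 3, and the coloring below uses 3 colors, so χ(G) = 3.
A valid 3-coloring: color 1: [8, 13, 14]; color 2: [0, 9, 12]; color 3: [3, 4].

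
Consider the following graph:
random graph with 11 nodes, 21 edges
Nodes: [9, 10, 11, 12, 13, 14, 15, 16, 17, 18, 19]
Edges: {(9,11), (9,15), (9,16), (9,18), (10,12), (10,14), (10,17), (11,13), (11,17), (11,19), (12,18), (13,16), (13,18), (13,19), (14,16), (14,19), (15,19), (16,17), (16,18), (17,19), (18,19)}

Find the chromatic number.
χ(G) = 3

Clique number ω(G) = 3 (lower bound: χ ≥ ω).
The clique on [9, 16, 18] has size 3, forcing χ ≥ 3, and the coloring below uses 3 colors, so χ(G) = 3.
A valid 3-coloring: color 1: [10, 16, 19]; color 2: [11, 14, 15, 18]; color 3: [9, 12, 13, 17].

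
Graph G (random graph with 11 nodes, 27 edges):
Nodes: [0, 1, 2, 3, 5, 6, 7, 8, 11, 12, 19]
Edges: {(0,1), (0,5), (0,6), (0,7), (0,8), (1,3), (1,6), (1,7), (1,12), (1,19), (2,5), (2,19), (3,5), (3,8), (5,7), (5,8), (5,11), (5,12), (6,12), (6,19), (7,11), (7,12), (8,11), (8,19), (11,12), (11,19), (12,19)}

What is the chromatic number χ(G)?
Clique number ω(G) = 4 (lower bound: χ ≥ ω).
The clique on [1, 6, 12, 19] has size 4, forcing χ ≥ 4, and the coloring below uses 4 colors, so χ(G) = 4.
A valid 4-coloring: color 1: [5, 19]; color 2: [0, 2, 3, 12]; color 3: [1, 11]; color 4: [6, 7, 8].

χ(G) = 4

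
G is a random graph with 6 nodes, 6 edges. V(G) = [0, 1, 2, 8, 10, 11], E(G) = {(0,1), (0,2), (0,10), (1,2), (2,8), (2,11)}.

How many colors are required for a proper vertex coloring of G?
χ(G) = 3

Clique number ω(G) = 3 (lower bound: χ ≥ ω).
The clique on [0, 1, 2] has size 3, forcing χ ≥ 3, and the coloring below uses 3 colors, so χ(G) = 3.
A valid 3-coloring: color 1: [2, 10]; color 2: [0, 8, 11]; color 3: [1].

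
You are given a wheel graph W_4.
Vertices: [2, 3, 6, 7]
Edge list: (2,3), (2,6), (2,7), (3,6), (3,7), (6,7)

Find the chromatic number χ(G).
χ(G) = 4

Clique number ω(G) = 4 (lower bound: χ ≥ ω).
The clique on [2, 3, 6, 7] has size 4, forcing χ ≥ 4, and the coloring below uses 4 colors, so χ(G) = 4.
A valid 4-coloring: color 1: [3]; color 2: [2]; color 3: [7]; color 4: [6].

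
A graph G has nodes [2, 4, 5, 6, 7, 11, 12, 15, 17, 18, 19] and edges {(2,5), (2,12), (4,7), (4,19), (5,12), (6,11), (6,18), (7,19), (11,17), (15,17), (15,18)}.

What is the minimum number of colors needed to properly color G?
χ(G) = 3

Clique number ω(G) = 3 (lower bound: χ ≥ ω).
The clique on [2, 5, 12] has size 3, forcing χ ≥ 3, and the coloring below uses 3 colors, so χ(G) = 3.
A valid 3-coloring: color 1: [6, 7, 12, 17]; color 2: [5, 11, 18, 19]; color 3: [2, 4, 15].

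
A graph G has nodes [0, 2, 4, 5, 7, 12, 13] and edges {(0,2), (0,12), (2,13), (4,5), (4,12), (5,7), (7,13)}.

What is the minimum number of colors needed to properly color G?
Clique number ω(G) = 2 (lower bound: χ ≥ ω).
Odd cycle [5, 4, 12, 0, 2, 13, 7] needs 3 colors (χ ≥ 3).
The coloring below uses 3 colors, so χ(G) = 3.
A valid 3-coloring: color 1: [0, 4, 13]; color 2: [2, 7, 12]; color 3: [5].

χ(G) = 3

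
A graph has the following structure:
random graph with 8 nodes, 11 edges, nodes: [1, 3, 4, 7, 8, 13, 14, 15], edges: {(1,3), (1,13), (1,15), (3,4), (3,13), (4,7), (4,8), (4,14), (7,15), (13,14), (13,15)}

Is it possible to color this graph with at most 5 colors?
Yes, G is 5-colorable

A valid 5-coloring: color 1: [4, 13]; color 2: [1, 7, 8, 14]; color 3: [3, 15].
(χ(G) = 3 ≤ 5.)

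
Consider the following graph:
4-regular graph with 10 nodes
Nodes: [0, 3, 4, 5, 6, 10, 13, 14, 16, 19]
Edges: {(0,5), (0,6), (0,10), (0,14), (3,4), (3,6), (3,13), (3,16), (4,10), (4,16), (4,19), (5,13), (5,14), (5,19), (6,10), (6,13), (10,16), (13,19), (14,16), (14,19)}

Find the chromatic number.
Clique number ω(G) = 3 (lower bound: χ ≥ ω).
Suppose a proper 3-coloring c exists. The clique [0, 5, 14] takes 3 distinct colors; by symmetry let c(0) = 1, c(5) = 2, c(14) = 3.
- Vertex 19: neighbors [5, 14] already have colors [2, 3] ⇒ c(19) = 1.
- Vertex 13: neighbors [19, 5] already have colors [1, 2] ⇒ c(13) = 3.
- Vertex 6: neighbors [0, 13] already have colors [1, 3] ⇒ c(6) = 2.
- Vertex 3: neighbors [6, 13] already have colors [2, 3] ⇒ c(3) = 1.
- Vertex 10: neighbors [0, 6] already have colors [1, 2] ⇒ c(10) = 3.
- Vertex 4: neighbors [3, 10] already have colors [1, 3] ⇒ c(4) = 2.
- Vertex 16: neighbors [3, 4, 10] already have colors [1, 2, 3] — all 3 colors blocked. Contradiction.
The forced assignments end in a contradiction, so G has no proper 3-coloring (χ ≥ 4).
The coloring below uses 4 colors, so χ(G) = 4.
A valid 4-coloring: color 1: [0, 4, 13]; color 2: [3, 10, 14]; color 3: [5, 6, 16]; color 4: [19].

χ(G) = 4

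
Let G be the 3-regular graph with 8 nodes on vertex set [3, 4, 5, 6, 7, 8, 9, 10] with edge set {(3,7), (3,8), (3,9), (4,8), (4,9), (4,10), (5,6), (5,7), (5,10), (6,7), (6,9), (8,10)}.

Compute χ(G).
χ(G) = 3

Clique number ω(G) = 3 (lower bound: χ ≥ ω).
The clique on [4, 8, 10] has size 3, forcing χ ≥ 3, and the coloring below uses 3 colors, so χ(G) = 3.
A valid 3-coloring: color 1: [7, 9, 10]; color 2: [3, 4, 6]; color 3: [5, 8].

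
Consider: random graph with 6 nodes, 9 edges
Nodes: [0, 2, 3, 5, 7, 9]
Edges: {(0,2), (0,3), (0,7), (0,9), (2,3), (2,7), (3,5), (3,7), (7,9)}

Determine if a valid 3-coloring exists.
No, G is not 3-colorable

The clique on vertices [0, 2, 3, 7] has size 4 > 3, so it alone needs 4 colors.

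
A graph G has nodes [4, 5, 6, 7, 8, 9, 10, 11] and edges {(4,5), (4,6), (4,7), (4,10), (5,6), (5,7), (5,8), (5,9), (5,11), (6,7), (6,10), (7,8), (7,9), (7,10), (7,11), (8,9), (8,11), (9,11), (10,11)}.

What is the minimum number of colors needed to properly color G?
χ(G) = 5

Clique number ω(G) = 5 (lower bound: χ ≥ ω).
The clique on [5, 7, 8, 9, 11] has size 5, forcing χ ≥ 5, and the coloring below uses 5 colors, so χ(G) = 5.
A valid 5-coloring: color 1: [7]; color 2: [5, 10]; color 3: [4, 11]; color 4: [6, 9]; color 5: [8].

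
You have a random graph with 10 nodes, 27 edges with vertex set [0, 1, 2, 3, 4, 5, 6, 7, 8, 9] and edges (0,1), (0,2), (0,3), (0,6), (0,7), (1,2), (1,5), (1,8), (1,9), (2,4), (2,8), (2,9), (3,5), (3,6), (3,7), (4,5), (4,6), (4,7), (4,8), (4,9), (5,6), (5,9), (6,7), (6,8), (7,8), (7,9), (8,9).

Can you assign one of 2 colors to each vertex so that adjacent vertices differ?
No, G is not 2-colorable

The clique on vertices [0, 3, 6, 7] has size 4 > 2, so it alone needs 4 colors.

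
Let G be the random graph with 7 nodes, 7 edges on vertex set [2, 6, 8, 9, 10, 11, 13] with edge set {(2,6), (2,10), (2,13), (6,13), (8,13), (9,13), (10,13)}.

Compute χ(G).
χ(G) = 3

Clique number ω(G) = 3 (lower bound: χ ≥ ω).
The clique on [2, 10, 13] has size 3, forcing χ ≥ 3, and the coloring below uses 3 colors, so χ(G) = 3.
A valid 3-coloring: color 1: [11, 13]; color 2: [2, 8, 9]; color 3: [6, 10].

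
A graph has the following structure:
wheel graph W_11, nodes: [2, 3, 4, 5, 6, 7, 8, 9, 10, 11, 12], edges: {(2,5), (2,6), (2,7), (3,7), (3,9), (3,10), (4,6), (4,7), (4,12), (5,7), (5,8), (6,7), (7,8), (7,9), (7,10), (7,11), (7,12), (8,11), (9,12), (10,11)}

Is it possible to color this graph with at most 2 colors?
The clique on vertices [2, 5, 7] has size 3 > 2, so it alone needs 3 colors.

No, G is not 2-colorable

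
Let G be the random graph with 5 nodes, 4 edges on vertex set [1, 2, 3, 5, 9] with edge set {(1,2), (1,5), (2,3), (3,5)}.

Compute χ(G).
Clique number ω(G) = 2 (lower bound: χ ≥ ω).
The graph is bipartite (no odd cycle), so 2 colors suffice: χ(G) = 2.
A valid 2-coloring: color 1: [1, 3, 9]; color 2: [2, 5].

χ(G) = 2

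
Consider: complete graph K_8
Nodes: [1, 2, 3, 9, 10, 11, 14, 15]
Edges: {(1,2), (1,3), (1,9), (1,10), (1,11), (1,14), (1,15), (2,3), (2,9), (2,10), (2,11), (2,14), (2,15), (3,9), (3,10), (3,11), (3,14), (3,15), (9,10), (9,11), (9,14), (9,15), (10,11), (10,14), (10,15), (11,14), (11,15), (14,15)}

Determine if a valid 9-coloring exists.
A valid 9-coloring: color 1: [11]; color 2: [3]; color 3: [2]; color 4: [15]; color 5: [14]; color 6: [10]; color 7: [1]; color 8: [9].
(χ(G) = 8 ≤ 9.)

Yes, G is 9-colorable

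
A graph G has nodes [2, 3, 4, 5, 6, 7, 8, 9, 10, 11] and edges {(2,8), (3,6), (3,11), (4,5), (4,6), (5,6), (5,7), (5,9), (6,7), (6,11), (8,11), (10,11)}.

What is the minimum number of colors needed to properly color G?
Clique number ω(G) = 3 (lower bound: χ ≥ ω).
The clique on [3, 6, 11] has size 3, forcing χ ≥ 3, and the coloring below uses 3 colors, so χ(G) = 3.
A valid 3-coloring: color 1: [6, 8, 9, 10]; color 2: [2, 5, 11]; color 3: [3, 4, 7].

χ(G) = 3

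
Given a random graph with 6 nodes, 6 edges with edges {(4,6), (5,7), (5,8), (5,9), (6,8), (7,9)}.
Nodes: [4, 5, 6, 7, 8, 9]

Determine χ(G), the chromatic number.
χ(G) = 3

Clique number ω(G) = 3 (lower bound: χ ≥ ω).
The clique on [5, 7, 9] has size 3, forcing χ ≥ 3, and the coloring below uses 3 colors, so χ(G) = 3.
A valid 3-coloring: color 1: [5, 6]; color 2: [4, 8, 9]; color 3: [7].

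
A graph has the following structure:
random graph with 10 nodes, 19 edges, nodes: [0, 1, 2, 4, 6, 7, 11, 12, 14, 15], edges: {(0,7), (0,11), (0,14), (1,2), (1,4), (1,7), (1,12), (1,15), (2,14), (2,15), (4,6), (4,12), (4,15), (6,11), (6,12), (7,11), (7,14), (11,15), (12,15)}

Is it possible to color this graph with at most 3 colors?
No, G is not 3-colorable

The clique on vertices [1, 4, 12, 15] has size 4 > 3, so it alone needs 4 colors.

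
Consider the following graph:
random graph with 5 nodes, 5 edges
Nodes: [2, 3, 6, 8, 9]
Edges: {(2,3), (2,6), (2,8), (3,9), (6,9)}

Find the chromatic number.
Clique number ω(G) = 2 (lower bound: χ ≥ ω).
The graph is bipartite (no odd cycle), so 2 colors suffice: χ(G) = 2.
A valid 2-coloring: color 1: [2, 9]; color 2: [3, 6, 8].

χ(G) = 2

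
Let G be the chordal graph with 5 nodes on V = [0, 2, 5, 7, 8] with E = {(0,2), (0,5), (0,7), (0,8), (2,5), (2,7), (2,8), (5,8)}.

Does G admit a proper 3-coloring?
The clique on vertices [0, 2, 5, 8] has size 4 > 3, so it alone needs 4 colors.

No, G is not 3-colorable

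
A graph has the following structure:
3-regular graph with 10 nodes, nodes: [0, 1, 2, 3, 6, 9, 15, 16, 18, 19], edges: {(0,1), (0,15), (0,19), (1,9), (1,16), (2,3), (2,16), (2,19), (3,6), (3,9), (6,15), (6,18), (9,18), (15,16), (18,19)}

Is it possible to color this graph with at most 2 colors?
No, G is not 2-colorable

Odd cycle [9, 1, 16, 2, 3] needs 3 colors (χ ≥ 3).
Hence χ(G) ≥ 3 > 2, so no proper 2-coloring exists.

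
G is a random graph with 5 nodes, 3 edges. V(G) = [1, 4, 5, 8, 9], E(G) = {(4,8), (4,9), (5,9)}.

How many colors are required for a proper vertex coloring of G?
χ(G) = 2

Clique number ω(G) = 2 (lower bound: χ ≥ ω).
The graph is bipartite (no odd cycle), so 2 colors suffice: χ(G) = 2.
A valid 2-coloring: color 1: [1, 4, 5]; color 2: [8, 9].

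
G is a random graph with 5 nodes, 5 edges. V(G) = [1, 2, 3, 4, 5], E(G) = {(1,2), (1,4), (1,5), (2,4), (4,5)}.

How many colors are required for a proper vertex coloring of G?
Clique number ω(G) = 3 (lower bound: χ ≥ ω).
The clique on [1, 2, 4] has size 3, forcing χ ≥ 3, and the coloring below uses 3 colors, so χ(G) = 3.
A valid 3-coloring: color 1: [3, 4]; color 2: [1]; color 3: [2, 5].

χ(G) = 3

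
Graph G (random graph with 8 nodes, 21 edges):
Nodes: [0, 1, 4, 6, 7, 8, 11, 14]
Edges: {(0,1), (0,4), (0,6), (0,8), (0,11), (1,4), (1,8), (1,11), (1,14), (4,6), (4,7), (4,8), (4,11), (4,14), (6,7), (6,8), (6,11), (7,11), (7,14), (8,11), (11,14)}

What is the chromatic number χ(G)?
χ(G) = 5

Clique number ω(G) = 5 (lower bound: χ ≥ ω).
The clique on [0, 1, 4, 8, 11] has size 5, forcing χ ≥ 5, and the coloring below uses 5 colors, so χ(G) = 5.
A valid 5-coloring: color 1: [11]; color 2: [4]; color 3: [1, 6]; color 4: [0, 14]; color 5: [7, 8].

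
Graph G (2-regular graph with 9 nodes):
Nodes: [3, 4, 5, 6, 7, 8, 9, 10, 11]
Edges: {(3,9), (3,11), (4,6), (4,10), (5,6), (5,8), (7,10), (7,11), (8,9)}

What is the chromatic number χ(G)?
χ(G) = 3

Clique number ω(G) = 2 (lower bound: χ ≥ ω).
Odd cycle [9, 3, 11, 7, 10, 4, 6, 5, 8] needs 3 colors (χ ≥ 3).
The coloring below uses 3 colors, so χ(G) = 3.
A valid 3-coloring: color 1: [5, 9, 10, 11]; color 2: [3, 6, 7, 8]; color 3: [4].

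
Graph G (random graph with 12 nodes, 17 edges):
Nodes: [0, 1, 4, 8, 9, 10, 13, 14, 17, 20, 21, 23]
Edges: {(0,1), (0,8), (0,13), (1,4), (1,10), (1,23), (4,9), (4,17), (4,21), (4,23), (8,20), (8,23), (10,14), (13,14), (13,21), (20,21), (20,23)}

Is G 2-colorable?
The clique on vertices [1, 4, 23] has size 3 > 2, so it alone needs 3 colors.

No, G is not 2-colorable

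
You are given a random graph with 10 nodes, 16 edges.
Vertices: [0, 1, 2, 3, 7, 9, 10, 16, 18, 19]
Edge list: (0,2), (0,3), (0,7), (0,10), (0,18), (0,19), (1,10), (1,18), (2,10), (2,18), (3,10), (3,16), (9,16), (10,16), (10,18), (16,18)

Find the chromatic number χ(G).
χ(G) = 4

Clique number ω(G) = 4 (lower bound: χ ≥ ω).
The clique on [0, 2, 10, 18] has size 4, forcing χ ≥ 4, and the coloring below uses 4 colors, so χ(G) = 4.
A valid 4-coloring: color 1: [7, 9, 10, 19]; color 2: [0, 1, 16]; color 3: [3, 18]; color 4: [2].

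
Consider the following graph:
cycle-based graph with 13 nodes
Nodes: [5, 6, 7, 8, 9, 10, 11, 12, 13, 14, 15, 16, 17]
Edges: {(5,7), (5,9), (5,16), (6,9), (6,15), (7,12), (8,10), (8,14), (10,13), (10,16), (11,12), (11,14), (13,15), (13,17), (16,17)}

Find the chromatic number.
Clique number ω(G) = 2 (lower bound: χ ≥ ω).
Odd cycle [6, 15, 13, 10, 16, 5, 9] needs 3 colors (χ ≥ 3).
The coloring below uses 3 colors, so χ(G) = 3.
A valid 3-coloring: color 1: [5, 6, 10, 12, 14, 17]; color 2: [7, 8, 9, 11, 13, 16]; color 3: [15].

χ(G) = 3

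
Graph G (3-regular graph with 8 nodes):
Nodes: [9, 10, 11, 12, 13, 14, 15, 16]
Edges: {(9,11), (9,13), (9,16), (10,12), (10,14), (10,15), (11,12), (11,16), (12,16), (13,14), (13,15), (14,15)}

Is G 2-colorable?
No, G is not 2-colorable

The clique on vertices [9, 11, 16] has size 3 > 2, so it alone needs 3 colors.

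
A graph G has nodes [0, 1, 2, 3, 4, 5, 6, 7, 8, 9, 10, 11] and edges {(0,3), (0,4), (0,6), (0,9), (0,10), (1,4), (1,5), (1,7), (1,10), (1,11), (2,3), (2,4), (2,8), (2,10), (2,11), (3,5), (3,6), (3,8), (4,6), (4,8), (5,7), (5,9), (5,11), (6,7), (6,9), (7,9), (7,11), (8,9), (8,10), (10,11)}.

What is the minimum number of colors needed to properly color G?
Clique number ω(G) = 4 (lower bound: χ ≥ ω).
The clique on [1, 5, 7, 11] has size 4, forcing χ ≥ 4, and the coloring below uses 4 colors, so χ(G) = 4.
A valid 4-coloring: color 1: [3, 4, 7, 10]; color 2: [1, 2, 9]; color 3: [6, 8, 11]; color 4: [0, 5].

χ(G) = 4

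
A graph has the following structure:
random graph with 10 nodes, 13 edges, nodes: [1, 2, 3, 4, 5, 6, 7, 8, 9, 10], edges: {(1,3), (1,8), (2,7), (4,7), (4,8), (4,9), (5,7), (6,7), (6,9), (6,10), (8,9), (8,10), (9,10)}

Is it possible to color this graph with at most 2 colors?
The clique on vertices [8, 9, 10] has size 3 > 2, so it alone needs 3 colors.

No, G is not 2-colorable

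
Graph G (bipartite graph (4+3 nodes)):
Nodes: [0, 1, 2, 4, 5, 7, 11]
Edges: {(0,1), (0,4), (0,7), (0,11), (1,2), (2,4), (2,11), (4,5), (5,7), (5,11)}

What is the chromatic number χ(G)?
χ(G) = 2

Clique number ω(G) = 2 (lower bound: χ ≥ ω).
The graph is bipartite (no odd cycle), so 2 colors suffice: χ(G) = 2.
A valid 2-coloring: color 1: [0, 2, 5]; color 2: [1, 4, 7, 11].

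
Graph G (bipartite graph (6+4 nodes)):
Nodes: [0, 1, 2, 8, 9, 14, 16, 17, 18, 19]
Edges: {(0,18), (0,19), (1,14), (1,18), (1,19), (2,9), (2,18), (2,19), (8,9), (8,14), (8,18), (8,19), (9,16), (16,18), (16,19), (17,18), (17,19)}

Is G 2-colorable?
A valid 2-coloring: color 1: [9, 14, 18, 19]; color 2: [0, 1, 2, 8, 16, 17].
(χ(G) = 2 ≤ 2.)

Yes, G is 2-colorable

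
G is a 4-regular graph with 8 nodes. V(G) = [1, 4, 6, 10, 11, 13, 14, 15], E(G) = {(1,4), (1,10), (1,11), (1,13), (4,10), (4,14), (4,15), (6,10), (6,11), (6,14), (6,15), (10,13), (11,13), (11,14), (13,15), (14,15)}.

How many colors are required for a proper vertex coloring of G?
Clique number ω(G) = 3 (lower bound: χ ≥ ω).
The clique on [1, 4, 10] has size 3, forcing χ ≥ 3, and the coloring below uses 3 colors, so χ(G) = 3.
A valid 3-coloring: color 1: [4, 6, 13]; color 2: [10, 11, 15]; color 3: [1, 14].

χ(G) = 3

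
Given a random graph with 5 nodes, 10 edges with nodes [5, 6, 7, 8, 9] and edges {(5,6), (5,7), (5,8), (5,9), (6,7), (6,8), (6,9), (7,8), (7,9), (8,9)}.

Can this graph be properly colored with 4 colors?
No, G is not 4-colorable

The clique on vertices [5, 6, 7, 8, 9] has size 5 > 4, so it alone needs 5 colors.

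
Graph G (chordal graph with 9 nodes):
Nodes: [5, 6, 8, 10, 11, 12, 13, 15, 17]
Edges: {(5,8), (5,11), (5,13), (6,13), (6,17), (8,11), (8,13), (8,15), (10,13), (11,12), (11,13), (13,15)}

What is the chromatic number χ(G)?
χ(G) = 4

Clique number ω(G) = 4 (lower bound: χ ≥ ω).
The clique on [5, 8, 11, 13] has size 4, forcing χ ≥ 4, and the coloring below uses 4 colors, so χ(G) = 4.
A valid 4-coloring: color 1: [12, 13, 17]; color 2: [6, 8, 10]; color 3: [11, 15]; color 4: [5].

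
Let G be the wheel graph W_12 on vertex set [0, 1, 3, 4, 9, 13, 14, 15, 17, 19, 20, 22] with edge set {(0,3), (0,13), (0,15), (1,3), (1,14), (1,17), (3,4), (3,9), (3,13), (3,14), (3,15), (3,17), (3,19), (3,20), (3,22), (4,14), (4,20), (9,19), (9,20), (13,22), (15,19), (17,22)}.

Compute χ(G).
Clique number ω(G) = 3 (lower bound: χ ≥ ω).
Odd cycle [13, 22, 17, 1, 14, 4, 20, 9, 19, 15, 0] needs 3 colors (χ ≥ 3).
Vertex 3 is adjacent to every vertex of [0, 1, 4, 9, 13, 14, 15, 17, 19, 20, 22], which already need 3 colors among themselves, so 3 needs a new color (χ ≥ 4).
The coloring below uses 4 colors, so χ(G) = 4.
A valid 4-coloring: color 1: [3]; color 2: [13, 14, 15, 17, 20]; color 3: [0, 1, 4, 9, 22]; color 4: [19].

χ(G) = 4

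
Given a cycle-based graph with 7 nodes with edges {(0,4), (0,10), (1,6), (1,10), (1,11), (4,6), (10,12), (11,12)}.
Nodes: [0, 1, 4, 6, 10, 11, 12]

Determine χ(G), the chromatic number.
Clique number ω(G) = 2 (lower bound: χ ≥ ω).
Odd cycle [6, 4, 0, 10, 1] needs 3 colors (χ ≥ 3).
The coloring below uses 3 colors, so χ(G) = 3.
A valid 3-coloring: color 1: [1, 4, 12]; color 2: [6, 10, 11]; color 3: [0].

χ(G) = 3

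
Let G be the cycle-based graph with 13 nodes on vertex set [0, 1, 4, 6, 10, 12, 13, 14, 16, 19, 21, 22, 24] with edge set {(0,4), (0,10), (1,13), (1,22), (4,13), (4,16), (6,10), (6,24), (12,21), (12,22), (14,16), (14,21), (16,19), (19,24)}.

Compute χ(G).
Clique number ω(G) = 2 (lower bound: χ ≥ ω).
Odd cycle [16, 4, 0, 10, 6, 24, 19] needs 3 colors (χ ≥ 3).
The coloring below uses 3 colors, so χ(G) = 3.
A valid 3-coloring: color 1: [0, 13, 16, 21, 22, 24]; color 2: [1, 4, 10, 12, 14, 19]; color 3: [6].

χ(G) = 3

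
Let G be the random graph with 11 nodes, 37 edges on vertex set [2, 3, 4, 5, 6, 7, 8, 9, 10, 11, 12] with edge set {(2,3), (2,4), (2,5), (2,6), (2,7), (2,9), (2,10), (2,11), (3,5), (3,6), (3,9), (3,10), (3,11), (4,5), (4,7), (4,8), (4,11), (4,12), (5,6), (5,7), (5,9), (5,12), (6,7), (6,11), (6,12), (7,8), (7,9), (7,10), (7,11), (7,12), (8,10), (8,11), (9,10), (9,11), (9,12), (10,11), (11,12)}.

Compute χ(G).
Clique number ω(G) = 5 (lower bound: χ ≥ ω).
The clique on [2, 3, 9, 10, 11] has size 5, forcing χ ≥ 5, and the coloring below uses 5 colors, so χ(G) = 5.
A valid 5-coloring: color 1: [5, 11]; color 2: [3, 7]; color 3: [2, 8, 12]; color 4: [4, 6, 9]; color 5: [10].

χ(G) = 5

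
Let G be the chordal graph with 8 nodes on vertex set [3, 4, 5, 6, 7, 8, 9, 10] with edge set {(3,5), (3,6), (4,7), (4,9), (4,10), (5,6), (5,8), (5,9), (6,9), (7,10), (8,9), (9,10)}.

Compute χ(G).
χ(G) = 3

Clique number ω(G) = 3 (lower bound: χ ≥ ω).
The clique on [4, 9, 10] has size 3, forcing χ ≥ 3, and the coloring below uses 3 colors, so χ(G) = 3.
A valid 3-coloring: color 1: [3, 7, 9]; color 2: [4, 5]; color 3: [6, 8, 10].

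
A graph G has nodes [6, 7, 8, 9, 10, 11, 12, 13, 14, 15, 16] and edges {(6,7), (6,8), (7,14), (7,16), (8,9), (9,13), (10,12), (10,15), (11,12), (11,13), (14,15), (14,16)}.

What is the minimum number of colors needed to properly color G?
Clique number ω(G) = 3 (lower bound: χ ≥ ω).
The clique on [7, 14, 16] has size 3, forcing χ ≥ 3, and the coloring below uses 3 colors, so χ(G) = 3.
A valid 3-coloring: color 1: [7, 8, 12, 13, 15]; color 2: [6, 9, 10, 11, 14]; color 3: [16].

χ(G) = 3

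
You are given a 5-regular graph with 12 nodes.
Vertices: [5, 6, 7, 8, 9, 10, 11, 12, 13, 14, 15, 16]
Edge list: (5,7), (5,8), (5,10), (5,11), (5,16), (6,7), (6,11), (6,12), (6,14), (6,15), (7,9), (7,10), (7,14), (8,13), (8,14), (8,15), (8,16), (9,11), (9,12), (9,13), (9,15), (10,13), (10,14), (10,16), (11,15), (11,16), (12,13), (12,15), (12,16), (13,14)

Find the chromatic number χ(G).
Clique number ω(G) = 3 (lower bound: χ ≥ ω).
Suppose a proper 3-coloring c exists. The clique [5, 7, 10] takes 3 distinct colors; by symmetry let c(5) = 1, c(7) = 2, c(10) = 3.
- Vertex 14: neighbors [7, 10] already have colors [2, 3] ⇒ c(14) = 1.
- Vertex 6: neighbors [14, 7] already have colors [1, 2] ⇒ c(6) = 3.
- Vertex 11: neighbors [5, 6] already have colors [1, 3] ⇒ c(11) = 2.
- Vertex 16: neighbors [5, 11, 10] already have colors [1, 2, 3] — all 3 colors blocked. Contradiction.
The forced assignments end in a contradiction, so G has no proper 3-coloring (χ ≥ 4).
The coloring below uses 4 colors, so χ(G) = 4.
A valid 4-coloring: color 1: [7, 13, 15, 16]; color 2: [6, 8, 9, 10]; color 3: [11, 12, 14]; color 4: [5].

χ(G) = 4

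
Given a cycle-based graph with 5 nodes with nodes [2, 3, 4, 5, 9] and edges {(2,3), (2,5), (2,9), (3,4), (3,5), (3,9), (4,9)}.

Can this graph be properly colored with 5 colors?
Yes, G is 5-colorable

A valid 5-coloring: color 1: [3]; color 2: [5, 9]; color 3: [2, 4].
(χ(G) = 3 ≤ 5.)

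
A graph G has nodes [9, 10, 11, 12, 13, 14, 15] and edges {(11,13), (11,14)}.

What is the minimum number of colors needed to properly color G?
Clique number ω(G) = 2 (lower bound: χ ≥ ω).
The graph is bipartite (no odd cycle), so 2 colors suffice: χ(G) = 2.
A valid 2-coloring: color 1: [9, 10, 11, 12, 15]; color 2: [13, 14].

χ(G) = 2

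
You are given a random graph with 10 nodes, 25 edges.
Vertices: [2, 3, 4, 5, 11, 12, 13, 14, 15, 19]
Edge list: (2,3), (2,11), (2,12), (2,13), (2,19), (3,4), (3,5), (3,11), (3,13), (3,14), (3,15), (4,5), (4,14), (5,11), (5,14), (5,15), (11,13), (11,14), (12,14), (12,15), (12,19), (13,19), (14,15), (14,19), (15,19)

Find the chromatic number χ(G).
Clique number ω(G) = 4 (lower bound: χ ≥ ω).
The clique on [12, 14, 15, 19] has size 4, forcing χ ≥ 4, and the coloring below uses 4 colors, so χ(G) = 4.
A valid 4-coloring: color 1: [2, 14]; color 2: [3, 19]; color 3: [5, 12, 13]; color 4: [4, 11, 15].

χ(G) = 4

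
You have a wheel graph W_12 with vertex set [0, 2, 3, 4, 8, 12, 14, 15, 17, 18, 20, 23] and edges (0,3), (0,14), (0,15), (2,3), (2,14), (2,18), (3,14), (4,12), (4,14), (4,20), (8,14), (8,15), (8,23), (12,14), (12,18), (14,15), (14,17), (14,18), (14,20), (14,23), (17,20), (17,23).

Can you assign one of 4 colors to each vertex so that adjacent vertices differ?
A valid 4-coloring: color 1: [14]; color 2: [2, 12, 15, 20, 23]; color 3: [3, 4, 8, 17, 18]; color 4: [0].
(χ(G) = 4 ≤ 4.)

Yes, G is 4-colorable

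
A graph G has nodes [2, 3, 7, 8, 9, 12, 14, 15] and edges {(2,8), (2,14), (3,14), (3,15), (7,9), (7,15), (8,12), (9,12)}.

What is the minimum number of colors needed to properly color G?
Clique number ω(G) = 2 (lower bound: χ ≥ ω).
The graph is bipartite (no odd cycle), so 2 colors suffice: χ(G) = 2.
A valid 2-coloring: color 1: [8, 9, 14, 15]; color 2: [2, 3, 7, 12].

χ(G) = 2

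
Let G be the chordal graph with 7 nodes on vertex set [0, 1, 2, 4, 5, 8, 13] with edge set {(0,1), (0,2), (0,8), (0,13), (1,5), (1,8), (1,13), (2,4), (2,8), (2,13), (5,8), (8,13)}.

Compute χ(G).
χ(G) = 4

Clique number ω(G) = 4 (lower bound: χ ≥ ω).
The clique on [0, 1, 8, 13] has size 4, forcing χ ≥ 4, and the coloring below uses 4 colors, so χ(G) = 4.
A valid 4-coloring: color 1: [4, 8]; color 2: [5, 13]; color 3: [1, 2]; color 4: [0].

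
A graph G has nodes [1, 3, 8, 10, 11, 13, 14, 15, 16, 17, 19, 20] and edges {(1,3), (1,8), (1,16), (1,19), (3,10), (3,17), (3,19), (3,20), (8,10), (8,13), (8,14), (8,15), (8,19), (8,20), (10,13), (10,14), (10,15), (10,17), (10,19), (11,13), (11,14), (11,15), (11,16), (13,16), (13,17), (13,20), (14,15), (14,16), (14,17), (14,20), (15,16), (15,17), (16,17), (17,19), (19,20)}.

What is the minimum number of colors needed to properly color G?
Clique number ω(G) = 4 (lower bound: χ ≥ ω).
Suppose a proper 4-coloring c exists. The clique [3, 10, 17, 19] takes 4 distinct colors; by symmetry let c(3) = 1, c(10) = 2, c(17) = 3, c(19) = 4.
- Vertex 8: neighbors [10, 19] already have colors [2, 4]; try each remaining color.
- Case c(8) = 1:
  - Vertex 14: neighbors [8, 10, 17] already have colors [1, 2, 3] ⇒ c(14) = 4.
  - Vertex 15: neighbors [8, 10, 17, 14] already have colors [1, 2, 3, 4] — all 4 colors blocked. Contradiction.
- Case c(8) = 3:
  - Vertex 20: neighbors [3, 8, 19] already have colors [1, 3, 4] ⇒ c(20) = 2.
  - Vertex 1: neighbors [3, 8, 19] already have colors [1, 3, 4] ⇒ c(1) = 2.
  - Vertex 16: neighbors [1, 17] already have colors [2, 3]; try each remaining color.
  - Case c(16) = 1:
    - Vertex 14: neighbors [16, 10, 8] already have colors [1, 2, 3] ⇒ c(14) = 4.
    - Vertex 15: neighbors [16, 10, 8, 14] already have colors [1, 2, 3, 4] — all 4 colors blocked. Contradiction.
  - Case c(16) = 4:
    - Vertex 14: neighbors [10, 8, 16] already have colors [2, 3, 4] ⇒ c(14) = 1.
    - Vertex 15: neighbors [14, 10, 8, 16] already have colors [1, 2, 3, 4] — all 4 colors blocked. Contradiction.
Every case ends in a contradiction, so G has no proper 4-coloring (χ ≥ 5).
The coloring below uses 5 colors, so χ(G) = 5.
A valid 5-coloring: color 1: [10, 16, 20]; color 2: [8, 11, 17]; color 3: [13, 14, 19]; color 4: [3, 15]; color 5: [1].

χ(G) = 5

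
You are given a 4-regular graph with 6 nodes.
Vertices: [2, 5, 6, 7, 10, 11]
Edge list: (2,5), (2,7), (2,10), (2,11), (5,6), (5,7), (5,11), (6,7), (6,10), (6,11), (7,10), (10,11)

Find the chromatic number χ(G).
Clique number ω(G) = 3 (lower bound: χ ≥ ω).
The clique on [2, 10, 11] has size 3, forcing χ ≥ 3, and the coloring below uses 3 colors, so χ(G) = 3.
A valid 3-coloring: color 1: [2, 6]; color 2: [7, 11]; color 3: [5, 10].

χ(G) = 3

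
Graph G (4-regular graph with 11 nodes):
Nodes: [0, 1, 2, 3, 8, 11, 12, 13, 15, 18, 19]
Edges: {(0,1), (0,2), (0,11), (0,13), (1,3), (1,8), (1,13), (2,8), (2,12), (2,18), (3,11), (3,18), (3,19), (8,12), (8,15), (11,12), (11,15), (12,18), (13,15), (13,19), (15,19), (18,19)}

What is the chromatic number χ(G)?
χ(G) = 3

Clique number ω(G) = 3 (lower bound: χ ≥ ω).
The clique on [0, 1, 13] has size 3, forcing χ ≥ 3, and the coloring below uses 3 colors, so χ(G) = 3.
A valid 3-coloring: color 1: [0, 3, 12, 15]; color 2: [1, 2, 11, 19]; color 3: [8, 13, 18].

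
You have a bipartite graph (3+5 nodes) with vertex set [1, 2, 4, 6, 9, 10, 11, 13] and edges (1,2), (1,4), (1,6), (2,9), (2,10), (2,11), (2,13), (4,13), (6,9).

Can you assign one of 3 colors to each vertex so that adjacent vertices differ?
A valid 3-coloring: color 1: [2, 4, 6]; color 2: [1, 9, 10, 11, 13].
(χ(G) = 2 ≤ 3.)

Yes, G is 3-colorable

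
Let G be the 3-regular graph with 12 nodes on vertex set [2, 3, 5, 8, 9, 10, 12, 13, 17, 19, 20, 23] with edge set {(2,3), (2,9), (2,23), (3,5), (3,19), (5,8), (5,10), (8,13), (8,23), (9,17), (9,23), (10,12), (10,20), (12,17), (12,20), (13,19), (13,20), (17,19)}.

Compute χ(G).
Clique number ω(G) = 3 (lower bound: χ ≥ ω).
The clique on [2, 9, 23] has size 3, forcing χ ≥ 3, and the coloring below uses 3 colors, so χ(G) = 3.
A valid 3-coloring: color 1: [5, 9, 12, 13]; color 2: [2, 8, 10, 19]; color 3: [3, 17, 20, 23].

χ(G) = 3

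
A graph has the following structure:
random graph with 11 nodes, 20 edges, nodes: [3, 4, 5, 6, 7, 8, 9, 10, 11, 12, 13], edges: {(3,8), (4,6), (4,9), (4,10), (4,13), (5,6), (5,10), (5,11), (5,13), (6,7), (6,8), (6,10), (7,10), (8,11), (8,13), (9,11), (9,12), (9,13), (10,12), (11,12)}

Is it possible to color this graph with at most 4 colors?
A valid 4-coloring: color 1: [8, 9, 10]; color 2: [3, 6, 11, 13]; color 3: [4, 5, 7, 12].
(χ(G) = 3 ≤ 4.)

Yes, G is 4-colorable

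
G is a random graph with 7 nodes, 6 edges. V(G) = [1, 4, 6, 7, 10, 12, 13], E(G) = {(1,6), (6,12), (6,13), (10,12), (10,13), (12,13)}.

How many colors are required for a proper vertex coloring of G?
Clique number ω(G) = 3 (lower bound: χ ≥ ω).
The clique on [10, 12, 13] has size 3, forcing χ ≥ 3, and the coloring below uses 3 colors, so χ(G) = 3.
A valid 3-coloring: color 1: [1, 4, 7, 13]; color 2: [6, 10]; color 3: [12].

χ(G) = 3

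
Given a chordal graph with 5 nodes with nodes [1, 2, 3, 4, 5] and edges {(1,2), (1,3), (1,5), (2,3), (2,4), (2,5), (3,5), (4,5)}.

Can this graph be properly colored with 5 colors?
A valid 5-coloring: color 1: [2]; color 2: [5]; color 3: [1, 4]; color 4: [3].
(χ(G) = 4 ≤ 5.)

Yes, G is 5-colorable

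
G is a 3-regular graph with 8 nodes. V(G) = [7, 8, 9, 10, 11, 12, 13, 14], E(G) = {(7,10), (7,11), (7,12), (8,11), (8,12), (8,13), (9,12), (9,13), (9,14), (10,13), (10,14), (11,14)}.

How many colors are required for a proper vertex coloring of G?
Clique number ω(G) = 2 (lower bound: χ ≥ ω).
Odd cycle [14, 11, 7, 12, 9] needs 3 colors (χ ≥ 3).
The coloring below uses 3 colors, so χ(G) = 3.
A valid 3-coloring: color 1: [12, 13, 14]; color 2: [9, 10, 11]; color 3: [7, 8].

χ(G) = 3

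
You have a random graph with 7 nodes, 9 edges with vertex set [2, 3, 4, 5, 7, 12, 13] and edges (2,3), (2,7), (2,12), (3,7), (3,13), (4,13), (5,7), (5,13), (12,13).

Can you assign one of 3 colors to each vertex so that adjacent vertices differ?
Yes, G is 3-colorable

A valid 3-coloring: color 1: [7, 13]; color 2: [3, 4, 5, 12]; color 3: [2].
(χ(G) = 3 ≤ 3.)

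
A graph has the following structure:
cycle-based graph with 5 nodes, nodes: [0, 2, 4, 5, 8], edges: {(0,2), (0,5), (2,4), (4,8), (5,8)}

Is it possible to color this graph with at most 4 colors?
Yes, G is 4-colorable

A valid 4-coloring: color 1: [0, 4]; color 2: [2, 5]; color 3: [8].
(χ(G) = 3 ≤ 4.)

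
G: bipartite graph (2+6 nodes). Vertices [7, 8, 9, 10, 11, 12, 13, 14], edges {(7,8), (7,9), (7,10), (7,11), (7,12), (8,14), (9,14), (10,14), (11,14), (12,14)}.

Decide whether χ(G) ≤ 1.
No, G is not 1-colorable

Edge (8,14) forces its endpoints to differ, so 1 color is not enough.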